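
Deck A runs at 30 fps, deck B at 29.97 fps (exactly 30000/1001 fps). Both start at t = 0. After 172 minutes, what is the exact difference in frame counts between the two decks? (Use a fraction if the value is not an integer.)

172 min = 10320 s.
A emits 30 × 10320 = 309600 frames; B emits 30000/1001 × 10320 = 309600000/1001.
Difference = 309600/1001 frames (≈ 309.2907); B is behind A.

309600/1001 frames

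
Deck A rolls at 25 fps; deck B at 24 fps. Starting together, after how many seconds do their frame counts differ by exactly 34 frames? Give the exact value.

The gap grows by |24 − 25| = 1 frame per second.
Time for a 34-frame gap: 34 ÷ (1) = 34 s.

34 seconds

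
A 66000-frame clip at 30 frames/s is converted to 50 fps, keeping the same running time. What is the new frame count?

Target frames = source frames × (target rate / source rate) = 66000 × (50)/(30) = 66000 × 5/3 = 110000.

110000 frames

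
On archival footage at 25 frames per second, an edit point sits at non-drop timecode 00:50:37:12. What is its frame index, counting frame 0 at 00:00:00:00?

75937

Total seconds to the label: (0 × 3600 + 50 × 60 + 37) = 3037.
Frame index = 3037 × 25 + 12 = 75937.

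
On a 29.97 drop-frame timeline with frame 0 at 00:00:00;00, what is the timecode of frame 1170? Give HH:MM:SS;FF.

00:00:39;00

Ten DF minutes hold 17982 frames, so frame 1170 lies in block 0 (frames 0–17981) with 1170 frames into that block.
The block's first minute is 1800 frames and the rest 1798 each; 1170 frames reaches minute 0, so 0 × 18 + 0 × 2 = 0 labels have been skipped so far.
Adding those back, label number 1170 + 0 = 1170 at 30 labels/s is 39 s + 0 f = 0 h 0 min 39 s frame 0, i.e. 00:00:39;00.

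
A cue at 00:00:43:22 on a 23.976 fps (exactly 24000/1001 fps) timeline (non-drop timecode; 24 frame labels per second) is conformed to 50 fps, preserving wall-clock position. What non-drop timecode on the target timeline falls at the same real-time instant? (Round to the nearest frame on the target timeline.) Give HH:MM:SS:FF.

Source frame index: (0×3600 + 0×60 + 43) × 24 + 22 = 1054.
Real time: 1054 / (24000/1001) = 527527/12000 s.
Target frame: (527527/12000) × (50) = 527527/240 ≈ 2198.029 → 2198.
At 50 labels/s: frame 2198 → 00:00:43:48.

00:00:43:48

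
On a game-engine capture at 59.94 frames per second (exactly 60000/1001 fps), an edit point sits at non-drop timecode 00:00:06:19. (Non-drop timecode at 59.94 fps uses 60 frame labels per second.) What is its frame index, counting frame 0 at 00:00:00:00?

379

Total seconds to the label: (0 × 3600 + 0 × 60 + 6) = 6.
Frame index = 6 × 60 + 19 = 379.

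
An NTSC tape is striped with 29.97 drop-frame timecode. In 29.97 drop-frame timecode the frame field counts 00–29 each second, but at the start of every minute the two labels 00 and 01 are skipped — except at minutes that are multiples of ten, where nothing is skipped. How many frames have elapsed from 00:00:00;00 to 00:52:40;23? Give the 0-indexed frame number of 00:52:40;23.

As if non-drop at 30 labels/s: (0 × 3600 + 52 × 60 + 40) × 30 + 23 = 94823.
Minute boundaries passed: 52; those not divisible by 10: 52 − 5 = 47; dropped labels = 2 × 47 = 94.
Actual frame index = 94823 − 94 = 94729.

94729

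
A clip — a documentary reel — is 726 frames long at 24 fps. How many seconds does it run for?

Running time = 726 / (24) = 30.25 s.

30.25 seconds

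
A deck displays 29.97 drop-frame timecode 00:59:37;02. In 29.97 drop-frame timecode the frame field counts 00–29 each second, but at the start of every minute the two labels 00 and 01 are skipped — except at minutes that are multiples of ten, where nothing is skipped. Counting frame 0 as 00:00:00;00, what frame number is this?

As if non-drop at 30 labels/s: (0 × 3600 + 59 × 60 + 37) × 30 + 2 = 107312.
Minute boundaries passed: 59; those not divisible by 10: 59 − 5 = 54; dropped labels = 2 × 54 = 108.
Actual frame index = 107312 − 108 = 107204.

107204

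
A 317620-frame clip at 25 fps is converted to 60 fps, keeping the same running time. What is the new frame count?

Target frames = source frames × (target rate / source rate) = 317620 × (60)/(25) = 317620 × 12/5 = 762288.

762288 frames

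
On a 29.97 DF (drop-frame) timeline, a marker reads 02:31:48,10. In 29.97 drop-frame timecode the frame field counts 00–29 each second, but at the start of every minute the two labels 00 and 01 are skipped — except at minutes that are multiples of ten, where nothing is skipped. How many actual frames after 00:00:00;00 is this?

As if non-drop at 30 labels/s: (2 × 3600 + 31 × 60 + 48) × 30 + 10 = 273250.
Minute boundaries passed: 151; those not divisible by 10: 151 − 15 = 136; dropped labels = 2 × 136 = 272.
Actual frame index = 273250 − 272 = 272978.

272978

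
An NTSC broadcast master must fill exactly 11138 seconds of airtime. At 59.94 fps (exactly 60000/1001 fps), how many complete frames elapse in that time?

667612 frames

Frames = 11138 × 60000/1001 = 668280000/1001 ≈ 667612.3876.
Complete frames: 667612.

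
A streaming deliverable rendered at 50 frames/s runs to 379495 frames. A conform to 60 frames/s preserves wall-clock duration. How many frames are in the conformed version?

Target frames = source frames × (target rate / source rate) = 379495 × (60)/(50) = 379495 × 6/5 = 455394.

455394 frames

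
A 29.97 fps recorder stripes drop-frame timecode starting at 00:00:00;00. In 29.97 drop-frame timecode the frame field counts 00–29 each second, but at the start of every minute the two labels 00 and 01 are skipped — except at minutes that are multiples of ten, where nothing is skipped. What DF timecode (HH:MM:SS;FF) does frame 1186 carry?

Each 10-minute DF block holds 10 × 60 × 30 − 9 × 2 = 17982 frames. 1186 ÷ 17982 → 0 full blocks, remainder 1186.
Within the partial block the first minute is 1800 frames and each further minute 1798, so 0 further minute boundaries passed. Total skipped labels = 18 × 0 + 2 × 0 = 0.
Non-drop label index = 1186 + 0 = 1186; at 30 labels/s that is 00:00:39:16, i.e. DF 00:00:39;16.

00:00:39;16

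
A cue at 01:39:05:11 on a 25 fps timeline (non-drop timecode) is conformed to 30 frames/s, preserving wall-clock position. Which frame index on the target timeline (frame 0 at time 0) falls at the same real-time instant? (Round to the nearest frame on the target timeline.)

Source frame index: (1×3600 + 39×60 + 5) × 25 + 11 = 148636.
Real time: 148636 / (25) = 148636/25 s.
Target frame: (148636/25) × (30) = 891816/5 ≈ 178363.200 → 178363.

frame 178363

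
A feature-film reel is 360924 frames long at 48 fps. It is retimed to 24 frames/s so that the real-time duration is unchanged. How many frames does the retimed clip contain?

180462 frames

Target frames = source frames × (target rate / source rate) = 360924 × (24)/(48) = 360924 × 1/2 = 180462.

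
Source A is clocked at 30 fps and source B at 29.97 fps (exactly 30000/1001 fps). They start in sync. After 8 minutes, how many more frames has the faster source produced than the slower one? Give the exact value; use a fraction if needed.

14400/1001 frames

8 min = 480 s.
A emits 30 × 480 = 14400 frames; B emits 30000/1001 × 480 = 14400000/1001.
Difference = 14400/1001 frames (≈ 14.3856); B is behind A.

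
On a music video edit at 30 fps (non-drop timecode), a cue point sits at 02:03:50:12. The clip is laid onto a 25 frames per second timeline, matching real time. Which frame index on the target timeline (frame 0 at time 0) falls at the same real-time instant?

frame 185760

Source frame index: (2×3600 + 3×60 + 50) × 30 + 12 = 222912.
Real time: 222912 / (30) = 37152/5 s.
Target frame: (37152/5) × (25) = 185760.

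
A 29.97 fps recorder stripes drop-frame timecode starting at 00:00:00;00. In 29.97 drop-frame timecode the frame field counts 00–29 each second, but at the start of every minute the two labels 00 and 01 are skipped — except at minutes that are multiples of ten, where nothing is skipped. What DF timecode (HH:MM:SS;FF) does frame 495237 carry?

04:35:24;13

Each 10-minute DF block holds 10 × 60 × 30 − 9 × 2 = 17982 frames. 495237 ÷ 17982 → 27 full blocks, remainder 9723.
Within the partial block the first minute is 1800 frames and each further minute 1798, so 5 further minute boundaries passed. Total skipped labels = 18 × 27 + 2 × 5 = 496.
Non-drop label index = 495237 + 496 = 495733; at 30 labels/s that is 04:35:24:13, i.e. DF 04:35:24;13.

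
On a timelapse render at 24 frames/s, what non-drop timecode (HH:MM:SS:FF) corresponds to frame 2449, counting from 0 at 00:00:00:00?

2449 ÷ 24 = 102 full seconds, remainder 1 frame.
102 s = 0 h 1 min 42 s.
Timecode: 00:01:42:01.

00:01:42:01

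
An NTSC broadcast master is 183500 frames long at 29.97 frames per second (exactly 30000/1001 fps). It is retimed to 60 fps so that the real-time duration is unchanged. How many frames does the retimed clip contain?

367367 frames

Target frames = source frames × (target rate / source rate) = 183500 × (60)/(30000/1001) = 183500 × 1001/500 = 367367.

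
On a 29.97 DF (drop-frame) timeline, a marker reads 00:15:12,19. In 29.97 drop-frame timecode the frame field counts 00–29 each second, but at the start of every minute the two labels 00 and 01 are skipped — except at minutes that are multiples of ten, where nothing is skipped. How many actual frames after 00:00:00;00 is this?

As if non-drop at 30 labels/s: (0 × 3600 + 15 × 60 + 12) × 30 + 19 = 27379.
Minute boundaries passed: 15; those not divisible by 10: 15 − 1 = 14; dropped labels = 2 × 14 = 28.
Actual frame index = 27379 − 28 = 27351.

27351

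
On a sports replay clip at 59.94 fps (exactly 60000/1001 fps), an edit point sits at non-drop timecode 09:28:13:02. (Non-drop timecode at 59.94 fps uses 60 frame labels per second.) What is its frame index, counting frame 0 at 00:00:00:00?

frame 2045582

Total seconds to the label: (9 × 3600 + 28 × 60 + 13) = 34093.
Frame index = 34093 × 60 + 2 = 2045582.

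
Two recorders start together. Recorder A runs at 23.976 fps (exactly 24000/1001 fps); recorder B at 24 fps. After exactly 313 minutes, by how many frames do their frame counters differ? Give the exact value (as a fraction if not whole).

313 min = 18780 s.
A emits 24000/1001 × 18780 = 450720000/1001 frames; B emits 24 × 18780 = 450720.
Difference = 450720/1001 frames (≈ 450.2697); B is ahead of A.

450720/1001 frames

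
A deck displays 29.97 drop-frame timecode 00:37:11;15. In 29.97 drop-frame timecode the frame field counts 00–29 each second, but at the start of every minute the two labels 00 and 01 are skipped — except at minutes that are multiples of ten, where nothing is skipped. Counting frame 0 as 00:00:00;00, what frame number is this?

66877

As if non-drop at 30 labels/s: (0 × 3600 + 37 × 60 + 11) × 30 + 15 = 66945.
Minute boundaries passed: 37; those not divisible by 10: 37 − 3 = 34; dropped labels = 2 × 34 = 68.
Actual frame index = 66945 − 68 = 66877.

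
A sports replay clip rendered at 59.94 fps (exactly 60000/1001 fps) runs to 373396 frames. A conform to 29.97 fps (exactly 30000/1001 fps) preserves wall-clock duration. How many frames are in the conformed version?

Target frames = source frames × (target rate / source rate) = 373396 × (30000/1001)/(60000/1001) = 373396 × 1/2 = 186698.

186698 frames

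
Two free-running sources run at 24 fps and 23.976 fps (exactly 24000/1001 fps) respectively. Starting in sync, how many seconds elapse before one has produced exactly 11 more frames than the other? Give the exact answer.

11011/24 seconds

The gap grows by |24000/1001 − 24| = 24/1001 frames per second.
Time for a 11-frame gap: 11 ÷ (24/1001) = 11011/24 s.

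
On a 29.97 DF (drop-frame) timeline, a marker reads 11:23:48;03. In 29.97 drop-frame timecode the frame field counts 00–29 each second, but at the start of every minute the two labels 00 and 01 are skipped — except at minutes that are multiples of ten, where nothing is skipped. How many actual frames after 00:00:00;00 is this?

1229613

Complete 10-minute blocks: 68, each 17982 frames → 1222776.
Remaining 3 whole minutes in the current block: 1800 + 2 × 1798 = 5396 frames.
Within the current minute: 48 × 30 + 3 − 2 = 1441 (labels ;00/;01 skipped at this minute). Total = 1222776 + 5396 + 1441 = 1229613.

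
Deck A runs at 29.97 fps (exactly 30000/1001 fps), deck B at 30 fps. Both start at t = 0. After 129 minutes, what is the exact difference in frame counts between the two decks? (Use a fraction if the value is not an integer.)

129 min = 7740 s.
A emits 30000/1001 × 7740 = 232200000/1001 frames; B emits 30 × 7740 = 232200.
Difference = 232200/1001 frames (≈ 231.9680); B is ahead of A.

232200/1001 frames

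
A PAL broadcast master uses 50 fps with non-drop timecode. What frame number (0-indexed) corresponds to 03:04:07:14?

Total seconds to the label: (3 × 3600 + 4 × 60 + 7) = 11047.
Frame index = 11047 × 50 + 14 = 552364.

frame 552364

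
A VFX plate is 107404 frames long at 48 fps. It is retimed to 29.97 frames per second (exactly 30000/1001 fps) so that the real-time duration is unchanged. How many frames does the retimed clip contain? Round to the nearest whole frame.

67060 frames

Frames at target rate = 107404 × (30000/1001) / (48) = 6102500/91 ≈ 67060.440.
Nearest whole frame: 67060.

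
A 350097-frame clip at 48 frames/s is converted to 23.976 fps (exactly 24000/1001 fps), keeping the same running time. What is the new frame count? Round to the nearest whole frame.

Frames at target rate = 350097 × (24000/1001) / (48) = 15913500/91 ≈ 174873.626.
Nearest whole frame: 174874.

174874 frames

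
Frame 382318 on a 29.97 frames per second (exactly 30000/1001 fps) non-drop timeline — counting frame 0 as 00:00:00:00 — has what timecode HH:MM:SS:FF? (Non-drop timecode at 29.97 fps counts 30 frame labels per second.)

382318 ÷ 30 = 12743 full seconds, remainder 28 frames.
12743 s = 3 h 32 min 23 s.
Timecode: 03:32:23:28.

03:32:23:28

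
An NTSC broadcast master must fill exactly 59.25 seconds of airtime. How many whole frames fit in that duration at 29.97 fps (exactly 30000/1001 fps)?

Frames = 59.25 × 30000/1001 = 1777500/1001 ≈ 1775.7243.
Complete frames: 1775.

1775 frames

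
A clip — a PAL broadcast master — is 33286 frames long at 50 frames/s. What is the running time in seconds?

Running time = 33286 / (50) = 665.72 s.

665.72 seconds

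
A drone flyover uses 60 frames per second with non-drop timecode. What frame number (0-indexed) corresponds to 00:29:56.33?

Total seconds to the label: (0 × 3600 + 29 × 60 + 56) = 1796.
Frame index = 1796 × 60 + 33 = 107793.

frame 107793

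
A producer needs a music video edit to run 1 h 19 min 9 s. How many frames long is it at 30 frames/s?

142470 frames

1 h 19 min 9 s = 4749 s.
Frames = 4749 × 30 = 142470.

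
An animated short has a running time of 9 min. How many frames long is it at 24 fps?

12960 frames

9 min = 540 s.
Frames = 540 × 24 = 12960.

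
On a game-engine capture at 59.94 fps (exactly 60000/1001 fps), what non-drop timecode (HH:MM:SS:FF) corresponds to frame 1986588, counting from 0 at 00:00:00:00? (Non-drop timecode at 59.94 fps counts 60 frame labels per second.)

1986588 ÷ 60 = 33109 full seconds, remainder 48 frames.
33109 s = 9 h 11 min 49 s.
Timecode: 09:11:49:48.

09:11:49:48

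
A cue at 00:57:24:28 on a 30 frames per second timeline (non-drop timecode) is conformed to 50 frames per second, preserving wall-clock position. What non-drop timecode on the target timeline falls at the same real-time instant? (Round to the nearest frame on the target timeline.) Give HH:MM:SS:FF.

Source frame index: (0×3600 + 57×60 + 24) × 30 + 28 = 103348.
Real time: 103348 / (30) = 51674/15 s.
Target frame: (51674/15) × (50) = 516740/3 ≈ 172246.667 → 172247.
At 50 labels/s: frame 172247 → 00:57:24:47.

00:57:24:47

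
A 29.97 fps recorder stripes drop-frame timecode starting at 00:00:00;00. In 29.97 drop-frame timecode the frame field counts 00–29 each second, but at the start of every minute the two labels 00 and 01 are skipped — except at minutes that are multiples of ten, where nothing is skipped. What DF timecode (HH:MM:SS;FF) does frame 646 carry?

00:00:21;16

Ten DF minutes hold 17982 frames, so frame 646 lies in block 0 (frames 0–17981) with 646 frames into that block.
The block's first minute is 1800 frames and the rest 1798 each; 646 frames reaches minute 0, so 0 × 18 + 0 × 2 = 0 labels have been skipped so far.
Adding those back, label number 646 + 0 = 646 at 30 labels/s is 21 s + 16 f = 0 h 0 min 21 s frame 16, i.e. 00:00:21;16.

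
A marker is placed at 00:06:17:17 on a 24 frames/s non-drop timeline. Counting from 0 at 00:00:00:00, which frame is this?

Total seconds to the label: (0 × 3600 + 6 × 60 + 17) = 377.
Frame index = 377 × 24 + 17 = 9065.

frame 9065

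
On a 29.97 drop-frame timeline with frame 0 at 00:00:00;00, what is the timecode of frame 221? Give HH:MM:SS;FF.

Ten DF minutes hold 17982 frames, so frame 221 lies in block 0 (frames 0–17981) with 221 frames into that block.
The block's first minute is 1800 frames and the rest 1798 each; 221 frames reaches minute 0, so 0 × 18 + 0 × 2 = 0 labels have been skipped so far.
Adding those back, label number 221 + 0 = 221 at 30 labels/s is 7 s + 11 f = 0 h 0 min 7 s frame 11, i.e. 00:00:07;11.

00:00:07;11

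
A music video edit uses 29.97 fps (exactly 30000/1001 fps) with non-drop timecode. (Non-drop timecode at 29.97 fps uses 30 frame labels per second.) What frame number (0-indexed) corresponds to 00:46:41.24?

Total seconds to the label: (0 × 3600 + 46 × 60 + 41) = 2801.
Frame index = 2801 × 30 + 24 = 84054.

84054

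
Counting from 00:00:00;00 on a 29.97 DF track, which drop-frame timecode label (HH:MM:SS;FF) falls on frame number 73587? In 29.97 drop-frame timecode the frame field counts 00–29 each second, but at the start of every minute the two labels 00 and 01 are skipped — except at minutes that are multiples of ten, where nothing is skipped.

00:40:55;09

Ten DF minutes hold 17982 frames, so frame 73587 lies in block 4 (frames 71928–89909) with 1659 frames into that block.
The block's first minute is 1800 frames and the rest 1798 each; 1659 frames reaches minute 0, so 4 × 18 + 0 × 2 = 72 labels have been skipped so far.
Adding those back, label number 73587 + 72 = 73659 at 30 labels/s is 2455 s + 9 f = 0 h 40 min 55 s frame 9, i.e. 00:40:55;09.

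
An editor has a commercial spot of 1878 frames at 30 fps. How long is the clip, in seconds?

Running time = 1878 / (30) = 62.6 s.

62.6 seconds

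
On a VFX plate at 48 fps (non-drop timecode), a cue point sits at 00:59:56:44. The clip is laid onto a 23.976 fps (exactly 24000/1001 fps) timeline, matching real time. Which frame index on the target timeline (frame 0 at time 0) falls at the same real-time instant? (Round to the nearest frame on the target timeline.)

frame 86240

Source frame index: (0×3600 + 59×60 + 56) × 48 + 44 = 172652.
Real time: 172652 / (48) = 43163/12 s.
Target frame: (43163/12) × (24000/1001) = 86326000/1001 ≈ 86239.760 → 86240.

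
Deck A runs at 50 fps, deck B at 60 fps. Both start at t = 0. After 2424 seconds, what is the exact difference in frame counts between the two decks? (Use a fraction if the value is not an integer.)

24240 frames

A emits 50 × 2424 = 121200 frames; B emits 60 × 2424 = 145440.
Difference = 24240 frames; B is ahead of A.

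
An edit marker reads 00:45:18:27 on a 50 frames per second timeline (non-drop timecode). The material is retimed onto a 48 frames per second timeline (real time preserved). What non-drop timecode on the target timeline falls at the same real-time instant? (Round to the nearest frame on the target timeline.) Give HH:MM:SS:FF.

00:45:18:26

Source frame index: (0×3600 + 45×60 + 18) × 50 + 27 = 135927.
Real time: 135927 / (50) = 135927/50 s.
Target frame: (135927/50) × (48) = 3262248/25 ≈ 130489.920 → 130490.
At 48 labels/s: frame 130490 → 00:45:18:26.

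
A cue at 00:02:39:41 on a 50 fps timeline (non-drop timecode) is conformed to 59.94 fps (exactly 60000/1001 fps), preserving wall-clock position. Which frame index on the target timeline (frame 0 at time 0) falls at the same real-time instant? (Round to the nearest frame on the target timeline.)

frame 9580

Source frame index: (0×3600 + 2×60 + 39) × 50 + 41 = 7991.
Real time: 7991 / (50) = 7991/50 s.
Target frame: (7991/50) × (60000/1001) = 9589200/1001 ≈ 9579.620 → 9580.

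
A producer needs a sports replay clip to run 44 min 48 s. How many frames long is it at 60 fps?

161280 frames

44 min 48 s = 2688 s.
Frames = 2688 × 60 = 161280.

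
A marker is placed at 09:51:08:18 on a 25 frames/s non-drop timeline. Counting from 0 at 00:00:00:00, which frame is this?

Total seconds to the label: (9 × 3600 + 51 × 60 + 8) = 35468.
Frame index = 35468 × 25 + 18 = 886718.

frame 886718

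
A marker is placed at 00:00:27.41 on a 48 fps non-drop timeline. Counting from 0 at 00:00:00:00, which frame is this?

1337

Total seconds to the label: (0 × 3600 + 0 × 60 + 27) = 27.
Frame index = 27 × 48 + 41 = 1337.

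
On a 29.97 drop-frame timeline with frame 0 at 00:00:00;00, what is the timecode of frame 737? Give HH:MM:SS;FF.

Ten DF minutes hold 17982 frames, so frame 737 lies in block 0 (frames 0–17981) with 737 frames into that block.
The block's first minute is 1800 frames and the rest 1798 each; 737 frames reaches minute 0, so 0 × 18 + 0 × 2 = 0 labels have been skipped so far.
Adding those back, label number 737 + 0 = 737 at 30 labels/s is 24 s + 17 f = 0 h 0 min 24 s frame 17, i.e. 00:00:24;17.

00:00:24;17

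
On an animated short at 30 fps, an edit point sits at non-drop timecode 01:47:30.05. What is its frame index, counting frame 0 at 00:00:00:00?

Total seconds to the label: (1 × 3600 + 47 × 60 + 30) = 6450.
Frame index = 6450 × 30 + 5 = 193505.

193505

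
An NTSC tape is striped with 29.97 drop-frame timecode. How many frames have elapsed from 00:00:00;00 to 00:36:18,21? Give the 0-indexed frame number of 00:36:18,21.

Complete 10-minute blocks: 3, each 17982 frames → 53946.
Remaining 6 whole minutes in the current block: 1800 + 5 × 1798 = 10790 frames.
Within the current minute: 18 × 30 + 21 − 2 = 559 (labels ;00/;01 skipped at this minute). Total = 53946 + 10790 + 559 = 65295.

65295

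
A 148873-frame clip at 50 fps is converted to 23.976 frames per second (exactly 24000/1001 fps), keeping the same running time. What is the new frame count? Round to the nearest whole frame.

71388 frames

Frames at target rate = 148873 × (24000/1001) / (50) = 71459040/1001 ≈ 71387.652.
Nearest whole frame: 71388.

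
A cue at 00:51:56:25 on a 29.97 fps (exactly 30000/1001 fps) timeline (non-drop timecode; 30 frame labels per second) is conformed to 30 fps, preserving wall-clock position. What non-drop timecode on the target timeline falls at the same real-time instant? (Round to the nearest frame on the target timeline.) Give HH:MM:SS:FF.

Source frame index: (0×3600 + 51×60 + 56) × 30 + 25 = 93505.
Real time: 93505 / (30000/1001) = 18719701/6000 s.
Target frame: (18719701/6000) × (30) = 18719701/200 ≈ 93598.505 → 93599.
At 30 labels/s: frame 93599 → 00:51:59:29.

00:51:59:29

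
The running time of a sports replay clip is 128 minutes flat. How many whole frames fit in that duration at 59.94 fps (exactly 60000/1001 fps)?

128 min = 7680 s.
Frames = 7680 × 60000/1001 = 460800000/1001 ≈ 460339.6603.
Complete frames: 460339.

460339 frames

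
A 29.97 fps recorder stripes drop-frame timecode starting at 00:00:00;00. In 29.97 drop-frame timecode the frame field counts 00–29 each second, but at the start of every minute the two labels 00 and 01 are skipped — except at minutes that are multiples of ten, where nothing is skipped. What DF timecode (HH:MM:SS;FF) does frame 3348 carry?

00:01:51;20

Ten DF minutes hold 17982 frames, so frame 3348 lies in block 0 (frames 0–17981) with 3348 frames into that block.
The block's first minute is 1800 frames and the rest 1798 each; 3348 frames reaches minute 1, so 0 × 18 + 1 × 2 = 2 labels have been skipped so far.
Adding those back, label number 3348 + 2 = 3350 at 30 labels/s is 111 s + 20 f = 0 h 1 min 51 s frame 20, i.e. 00:01:51;20.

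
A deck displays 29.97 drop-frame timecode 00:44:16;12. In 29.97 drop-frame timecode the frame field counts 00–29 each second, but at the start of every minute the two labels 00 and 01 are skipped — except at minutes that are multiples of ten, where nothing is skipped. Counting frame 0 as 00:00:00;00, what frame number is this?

79612

Complete 10-minute blocks: 4, each 17982 frames → 71928.
Remaining 4 whole minutes in the current block: 1800 + 3 × 1798 = 7194 frames.
Within the current minute: 16 × 30 + 12 − 2 = 490 (labels ;00/;01 skipped at this minute). Total = 71928 + 7194 + 490 = 79612.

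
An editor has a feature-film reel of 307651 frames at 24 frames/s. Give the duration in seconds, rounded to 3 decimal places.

Running time = 307651 × 1/24 = 307651/24 s ≈ 12818.792 s.

12818.792 seconds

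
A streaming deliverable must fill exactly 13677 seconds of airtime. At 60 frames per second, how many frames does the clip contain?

Frames = 13677 × 60 = 820620.

820620 frames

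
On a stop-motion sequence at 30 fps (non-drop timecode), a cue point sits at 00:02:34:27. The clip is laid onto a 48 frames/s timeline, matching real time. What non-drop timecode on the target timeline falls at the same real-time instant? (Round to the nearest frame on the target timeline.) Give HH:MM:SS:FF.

00:02:34:43

Source frame index: (0×3600 + 2×60 + 34) × 30 + 27 = 4647.
Real time: 4647 / (30) = 1549/10 s.
Target frame: (1549/10) × (48) = 37176/5 ≈ 7435.200 → 7435.
At 48 labels/s: frame 7435 → 00:02:34:43.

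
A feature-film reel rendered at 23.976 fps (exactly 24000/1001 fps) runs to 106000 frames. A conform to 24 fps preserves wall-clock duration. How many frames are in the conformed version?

106106 frames

Target frames = source frames × (target rate / source rate) = 106000 × (24)/(24000/1001) = 106000 × 1001/1000 = 106106.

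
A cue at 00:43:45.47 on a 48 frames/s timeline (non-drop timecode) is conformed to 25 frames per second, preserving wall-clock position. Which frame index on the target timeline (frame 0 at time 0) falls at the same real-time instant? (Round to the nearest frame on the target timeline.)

Source frame index: (0×3600 + 43×60 + 45) × 48 + 47 = 126047.
Real time: 126047 / (48) = 126047/48 s.
Target frame: (126047/48) × (25) = 3151175/48 ≈ 65649.479 → 65649.

frame 65649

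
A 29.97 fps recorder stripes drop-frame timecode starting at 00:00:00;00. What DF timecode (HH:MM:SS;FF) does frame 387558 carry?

Ten DF minutes hold 17982 frames, so frame 387558 lies in block 21 (frames 377622–395603) with 9936 frames into that block.
The block's first minute is 1800 frames and the rest 1798 each; 9936 frames reaches minute 5, so 21 × 18 + 5 × 2 = 388 labels have been skipped so far.
Adding those back, label number 387558 + 388 = 387946 at 30 labels/s is 12931 s + 16 f = 3 h 35 min 31 s frame 16, i.e. 03:35:31;16.

03:35:31;16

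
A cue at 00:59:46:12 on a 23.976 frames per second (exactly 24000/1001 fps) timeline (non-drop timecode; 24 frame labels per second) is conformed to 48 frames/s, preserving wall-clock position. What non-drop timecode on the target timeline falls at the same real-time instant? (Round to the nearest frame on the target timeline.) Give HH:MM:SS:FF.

Source frame index: (0×3600 + 59×60 + 46) × 24 + 12 = 86076.
Real time: 86076 / (24000/1001) = 7180173/2000 s.
Target frame: (7180173/2000) × (48) = 21540519/125 ≈ 172324.152 → 172324.
At 48 labels/s: frame 172324 → 00:59:50:04.

00:59:50:04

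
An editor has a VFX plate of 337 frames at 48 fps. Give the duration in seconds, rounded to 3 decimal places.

Running time = 337 × 1/48 = 337/48 s ≈ 7.021 s.

7.021 seconds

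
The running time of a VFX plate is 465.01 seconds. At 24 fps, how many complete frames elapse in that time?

11160 frames

Frames = 465.01 × 24 = 279006/25 ≈ 11160.2400.
Complete frames: 11160.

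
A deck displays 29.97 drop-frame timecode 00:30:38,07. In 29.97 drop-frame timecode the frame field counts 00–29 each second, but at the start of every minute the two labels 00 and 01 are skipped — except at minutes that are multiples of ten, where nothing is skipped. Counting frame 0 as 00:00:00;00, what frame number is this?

As if non-drop at 30 labels/s: (0 × 3600 + 30 × 60 + 38) × 30 + 7 = 55147.
Minute boundaries passed: 30; those not divisible by 10: 30 − 3 = 27; dropped labels = 2 × 27 = 54.
Actual frame index = 55147 − 54 = 55093.

55093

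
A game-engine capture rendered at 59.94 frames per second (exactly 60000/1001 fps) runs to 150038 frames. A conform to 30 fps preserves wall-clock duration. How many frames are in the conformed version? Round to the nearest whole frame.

75094 frames

Frames at target rate = 150038 × (30) / (60000/1001) = 75094019/1000 ≈ 75094.019.
Nearest whole frame: 75094.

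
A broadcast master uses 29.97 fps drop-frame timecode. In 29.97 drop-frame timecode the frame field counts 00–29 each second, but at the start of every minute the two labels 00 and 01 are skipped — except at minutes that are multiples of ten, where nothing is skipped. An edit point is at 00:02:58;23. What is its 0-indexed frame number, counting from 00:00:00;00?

As if non-drop at 30 labels/s: (0 × 3600 + 2 × 60 + 58) × 30 + 23 = 5363.
Minute boundaries passed: 2; those not divisible by 10: 2 − 0 = 2; dropped labels = 2 × 2 = 4.
Actual frame index = 5363 − 4 = 5359.

5359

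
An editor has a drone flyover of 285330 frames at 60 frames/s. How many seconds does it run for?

4755.5 seconds

Running time = 285330 / (60) = 4755.5 s.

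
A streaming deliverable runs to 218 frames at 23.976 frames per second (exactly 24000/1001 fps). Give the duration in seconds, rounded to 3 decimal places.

Running time = 218 × 1001/24000 = 109109/12000 s ≈ 9.092 s.

9.092 seconds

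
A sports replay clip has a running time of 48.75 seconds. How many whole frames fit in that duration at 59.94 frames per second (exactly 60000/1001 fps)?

2922 frames

Frames = 48.75 × 60000/1001 = 225000/77 ≈ 2922.0779.
Complete frames: 2922.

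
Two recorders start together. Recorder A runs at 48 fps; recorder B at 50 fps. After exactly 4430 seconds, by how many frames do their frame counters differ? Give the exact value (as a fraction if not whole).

A emits 48 × 4430 = 212640 frames; B emits 50 × 4430 = 221500.
Difference = 8860 frames; B is ahead of A.

8860 frames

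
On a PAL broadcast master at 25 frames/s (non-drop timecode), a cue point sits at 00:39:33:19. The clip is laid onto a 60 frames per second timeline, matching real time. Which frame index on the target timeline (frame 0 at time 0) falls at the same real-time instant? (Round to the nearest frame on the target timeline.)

frame 142426

Source frame index: (0×3600 + 39×60 + 33) × 25 + 19 = 59344.
Real time: 59344 / (25) = 59344/25 s.
Target frame: (59344/25) × (60) = 712128/5 ≈ 142425.600 → 142426.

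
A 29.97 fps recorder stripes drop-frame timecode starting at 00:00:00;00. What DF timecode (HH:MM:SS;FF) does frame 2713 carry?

00:01:30;15

Ten DF minutes hold 17982 frames, so frame 2713 lies in block 0 (frames 0–17981) with 2713 frames into that block.
The block's first minute is 1800 frames and the rest 1798 each; 2713 frames reaches minute 1, so 0 × 18 + 1 × 2 = 2 labels have been skipped so far.
Adding those back, label number 2713 + 2 = 2715 at 30 labels/s is 90 s + 15 f = 0 h 1 min 30 s frame 15, i.e. 00:01:30;15.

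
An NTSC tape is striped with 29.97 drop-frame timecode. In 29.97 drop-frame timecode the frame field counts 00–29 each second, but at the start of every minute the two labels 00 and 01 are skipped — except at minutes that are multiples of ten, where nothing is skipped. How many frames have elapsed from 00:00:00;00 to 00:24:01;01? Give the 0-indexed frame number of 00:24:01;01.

43187

As if non-drop at 30 labels/s: (0 × 3600 + 24 × 60 + 1) × 30 + 1 = 43231.
Minute boundaries passed: 24; those not divisible by 10: 24 − 2 = 22; dropped labels = 2 × 22 = 44.
Actual frame index = 43231 − 44 = 43187.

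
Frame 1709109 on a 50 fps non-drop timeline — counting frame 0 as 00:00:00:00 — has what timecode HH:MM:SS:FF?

1709109 ÷ 50 = 34182 full seconds, remainder 9 frames.
34182 s = 9 h 29 min 42 s.
Timecode: 09:29:42:09.

09:29:42:09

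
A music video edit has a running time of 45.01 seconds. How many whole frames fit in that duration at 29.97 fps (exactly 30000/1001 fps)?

Frames = 45.01 × 30000/1001 = 192900/143 ≈ 1348.9510.
Complete frames: 1348.

1348 frames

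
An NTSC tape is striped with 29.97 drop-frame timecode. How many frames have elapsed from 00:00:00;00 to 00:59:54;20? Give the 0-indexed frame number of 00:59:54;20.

As if non-drop at 30 labels/s: (0 × 3600 + 59 × 60 + 54) × 30 + 20 = 107840.
Minute boundaries passed: 59; those not divisible by 10: 59 − 5 = 54; dropped labels = 2 × 54 = 108.
Actual frame index = 107840 − 108 = 107732.

107732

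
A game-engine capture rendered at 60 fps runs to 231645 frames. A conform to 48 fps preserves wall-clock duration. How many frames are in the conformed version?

Target frames = source frames × (target rate / source rate) = 231645 × (48)/(60) = 231645 × 4/5 = 185316.

185316 frames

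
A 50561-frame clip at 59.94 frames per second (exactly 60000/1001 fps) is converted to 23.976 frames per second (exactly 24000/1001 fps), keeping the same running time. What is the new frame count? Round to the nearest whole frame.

Frames at target rate = 50561 × (24000/1001) / (60000/1001) = 101122/5 ≈ 20224.400.
Nearest whole frame: 20224.

20224 frames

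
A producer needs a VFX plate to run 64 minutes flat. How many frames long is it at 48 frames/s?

64 min = 3840 s.
Frames = 3840 × 48 = 184320.

184320 frames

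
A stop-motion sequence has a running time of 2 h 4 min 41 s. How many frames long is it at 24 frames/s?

179544 frames

2 h 4 min 41 s = 7481 s.
Frames = 7481 × 24 = 179544.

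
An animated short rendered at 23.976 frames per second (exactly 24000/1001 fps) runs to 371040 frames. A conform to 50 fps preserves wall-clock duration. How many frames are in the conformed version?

773773 frames

Target frames = source frames × (target rate / source rate) = 371040 × (50)/(24000/1001) = 371040 × 1001/480 = 773773.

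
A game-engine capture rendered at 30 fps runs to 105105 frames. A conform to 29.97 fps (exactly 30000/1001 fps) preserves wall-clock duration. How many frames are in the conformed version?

Target frames = source frames × (target rate / source rate) = 105105 × (30000/1001)/(30) = 105105 × 1000/1001 = 105000.

105000 frames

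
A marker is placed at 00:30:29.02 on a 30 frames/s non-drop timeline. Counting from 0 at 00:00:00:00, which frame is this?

Total seconds to the label: (0 × 3600 + 30 × 60 + 29) = 1829.
Frame index = 1829 × 30 + 2 = 54872.

frame 54872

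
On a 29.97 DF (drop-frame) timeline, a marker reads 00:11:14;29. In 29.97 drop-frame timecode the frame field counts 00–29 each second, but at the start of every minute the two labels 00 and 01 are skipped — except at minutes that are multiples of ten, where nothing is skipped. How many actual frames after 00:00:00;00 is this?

Complete 10-minute blocks: 1, each 17982 frames → 17982.
Remaining 1 whole minute in the current block: 1800 + 0 × 1798 = 1800 frames.
Within the current minute: 14 × 30 + 29 − 2 = 447 (labels ;00/;01 skipped at this minute). Total = 17982 + 1800 + 447 = 20229.

20229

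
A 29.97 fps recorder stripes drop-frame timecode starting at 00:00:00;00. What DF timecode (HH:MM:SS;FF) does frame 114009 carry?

Each 10-minute DF block holds 10 × 60 × 30 − 9 × 2 = 17982 frames. 114009 ÷ 17982 → 6 full blocks, remainder 6117.
Within the partial block the first minute is 1800 frames and each further minute 1798, so 3 further minute boundaries passed. Total skipped labels = 18 × 6 + 2 × 3 = 114.
Non-drop label index = 114009 + 114 = 114123; at 30 labels/s that is 01:03:24:03, i.e. DF 01:03:24;03.

01:03:24;03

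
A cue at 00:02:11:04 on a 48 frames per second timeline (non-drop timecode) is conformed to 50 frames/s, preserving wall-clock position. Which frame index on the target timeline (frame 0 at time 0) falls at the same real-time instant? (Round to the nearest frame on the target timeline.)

frame 6554

Source frame index: (0×3600 + 2×60 + 11) × 48 + 4 = 6292.
Real time: 6292 / (48) = 1573/12 s.
Target frame: (1573/12) × (50) = 39325/6 ≈ 6554.167 → 6554.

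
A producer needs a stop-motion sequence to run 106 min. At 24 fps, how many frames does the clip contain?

106 min = 6360 s.
Frames = 6360 × 24 = 152640.

152640 frames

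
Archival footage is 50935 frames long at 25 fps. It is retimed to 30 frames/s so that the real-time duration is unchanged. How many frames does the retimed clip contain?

61122 frames

Target frames = source frames × (target rate / source rate) = 50935 × (30)/(25) = 50935 × 6/5 = 61122.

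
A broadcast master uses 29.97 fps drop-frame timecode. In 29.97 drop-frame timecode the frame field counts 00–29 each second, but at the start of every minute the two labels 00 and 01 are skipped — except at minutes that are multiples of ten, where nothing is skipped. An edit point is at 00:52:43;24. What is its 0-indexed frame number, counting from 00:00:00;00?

94820

As if non-drop at 30 labels/s: (0 × 3600 + 52 × 60 + 43) × 30 + 24 = 94914.
Minute boundaries passed: 52; those not divisible by 10: 52 − 5 = 47; dropped labels = 2 × 47 = 94.
Actual frame index = 94914 − 94 = 94820.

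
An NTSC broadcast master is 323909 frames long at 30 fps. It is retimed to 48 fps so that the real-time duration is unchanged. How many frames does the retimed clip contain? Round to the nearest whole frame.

518254 frames

Frames at target rate = 323909 × (48) / (30) = 2591272/5 ≈ 518254.400.
Nearest whole frame: 518254.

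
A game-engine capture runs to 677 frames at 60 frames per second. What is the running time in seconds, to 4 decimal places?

11.2833 seconds

Running time = 677 × 1/60 = 677/60 s ≈ 11.2833 s.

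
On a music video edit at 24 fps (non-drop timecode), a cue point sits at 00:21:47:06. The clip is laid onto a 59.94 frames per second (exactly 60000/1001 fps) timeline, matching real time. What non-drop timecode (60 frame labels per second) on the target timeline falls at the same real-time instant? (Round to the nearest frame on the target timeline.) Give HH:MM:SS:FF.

00:21:45:57

Source frame index: (0×3600 + 21×60 + 47) × 24 + 6 = 31374.
Real time: 31374 / (24) = 5229/4 s.
Target frame: (5229/4) × (60000/1001) = 11205000/143 ≈ 78356.643 → 78357.
At 60 labels/s: frame 78357 → 00:21:45:57.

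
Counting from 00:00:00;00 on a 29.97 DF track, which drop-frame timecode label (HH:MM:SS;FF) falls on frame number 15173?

Each 10-minute DF block holds 10 × 60 × 30 − 9 × 2 = 17982 frames. 15173 ÷ 17982 → 0 full blocks, remainder 15173.
Within the partial block the first minute is 1800 frames and each further minute 1798, so 8 further minute boundaries passed. Total skipped labels = 18 × 0 + 2 × 8 = 16.
Non-drop label index = 15173 + 16 = 15189; at 30 labels/s that is 00:08:26:09, i.e. DF 00:08:26;09.

00:08:26;09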